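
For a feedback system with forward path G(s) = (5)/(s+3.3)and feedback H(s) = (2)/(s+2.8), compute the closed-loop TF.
Closed-loop T = G/(1+GH).
Numerator: G_num * H_den = 5*s + 14.
Denominator: G_den * H_den + G_num * H_num = (s^2 + 6.1*s + 9.24) + (10) = s^2 + 6.1*s + 19.24.
T(s) = (5*s + 14)/(s^2 + 6.1*s + 19.24)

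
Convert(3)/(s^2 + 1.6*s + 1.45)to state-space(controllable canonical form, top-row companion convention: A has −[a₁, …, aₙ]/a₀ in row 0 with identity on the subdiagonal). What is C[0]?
Reachable canonical form: C = numerator coefficients (right-aligned, zero-padded to length n).
num = 3, C = [[0, 3]].
C[0] = 0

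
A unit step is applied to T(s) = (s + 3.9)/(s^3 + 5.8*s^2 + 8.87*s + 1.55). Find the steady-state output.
FVT: lim_{t→∞} y(t) = lim_{s→0} s*Y(s) where Y(s) = T(s)/s.
= lim_{s→0} T(s) = T(0) = num(0)/den(0) = 3.9/1.55 = 2.516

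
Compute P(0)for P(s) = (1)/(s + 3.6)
DC gain = P(0) = num(0)/den(0) = 1/3.6 = 0.2778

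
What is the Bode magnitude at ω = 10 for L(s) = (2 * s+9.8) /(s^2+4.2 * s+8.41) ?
Substitute s = j*10: L(j10) = -0.00567158 - 0.220965j.
|L(j10)| = sqrt(Re² + Im²) = 0.221.
20*log₁₀(0.221) = -13.11 dB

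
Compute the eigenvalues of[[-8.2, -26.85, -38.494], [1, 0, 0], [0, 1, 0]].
Eigenvalues solve det(λI - A) = 0.
Characteristic polynomial: λ^3 + 8.2*λ^2 + 26.85*λ + 38.494 = 0.
Factor: (λ + 3.8)(λ^2 + 4.4*λ + 10.13) = 0.
Roots: -2.2 + 2.3j, -2.2 - 2.3j, -3.8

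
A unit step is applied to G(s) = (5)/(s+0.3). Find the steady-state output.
FVT: lim_{t→∞} y(t) = lim_{s→0} s*Y(s) where Y(s) = G(s)/s.
= lim_{s→0} G(s) = G(0) = num(0)/den(0) = 5/0.3 = 16.67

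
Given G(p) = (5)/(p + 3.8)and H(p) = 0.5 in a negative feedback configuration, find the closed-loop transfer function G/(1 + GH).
Closed-loop T = G/(1+GH).
Numerator: G_num * H_den = 5.
Denominator: G_den * H_den + G_num * H_num = (p + 3.8) + (2.5) = p + 6.3.
T(p) = (5)/(p + 6.3)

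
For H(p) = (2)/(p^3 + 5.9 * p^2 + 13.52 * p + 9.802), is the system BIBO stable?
Denominator: p^3 + 5.9*p^2 + 13.52*p + 9.802 = (p + 1.3)(p^2 + 4.6*p + 7.54). Poles: -1.3, -2.3 + 1.5j, -2.3 - 1.5j. All Re(p)<0: Yes (stable)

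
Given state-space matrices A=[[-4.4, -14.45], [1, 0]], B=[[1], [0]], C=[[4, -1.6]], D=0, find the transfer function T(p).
T(p) = C(pI - A)⁻¹B + D.
Characteristic polynomial det(pI - A) = p^2 + 4.4*p + 14.45.
Numerator from C·adj(pI-A)·B + D·det(pI-A) = 4*p - 1.6.
T(p) = (4*p - 1.6)/(p^2 + 4.4*p + 14.45)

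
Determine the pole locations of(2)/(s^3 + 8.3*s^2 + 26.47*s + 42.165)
Set denominator = 0: s^3 + 8.3*s^2 + 26.47*s + 42.165 = (s + 4.5)(s^2 + 3.8*s + 9.37) = 0 → Poles: -1.9 + 2.4j, -1.9 - 2.4j, -4.5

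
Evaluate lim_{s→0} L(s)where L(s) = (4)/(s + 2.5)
DC gain = L(0) = num(0)/den(0) = 4/2.5 = 1.6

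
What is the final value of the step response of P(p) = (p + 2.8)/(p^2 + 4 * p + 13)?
FVT: lim_{t→∞} y(t) = lim_{p→0} p*Y(p) where Y(p) = P(p)/p.
= lim_{p→0} P(p) = P(0) = num(0)/den(0) = 2.8/13 = 0.2154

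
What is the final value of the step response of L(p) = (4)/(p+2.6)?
FVT: lim_{t→∞} y(t) = lim_{p→0} p*Y(p) where Y(p) = L(p)/p.
= lim_{p→0} L(p) = L(0) = num(0)/den(0) = 4/2.6 = 1.538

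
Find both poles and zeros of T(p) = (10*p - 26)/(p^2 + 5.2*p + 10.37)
Set denominator = 0: p^2 + 5.2*p + 10.37 = 0 → Poles: -2.6 + 1.9j, -2.6 - 1.9j
Set numerator = 0: 10*p - 26 = 0 → Zeros: 2.6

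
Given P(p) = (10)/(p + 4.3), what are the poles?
Set denominator = 0: p + 4.3 = 0 → Poles: -4.3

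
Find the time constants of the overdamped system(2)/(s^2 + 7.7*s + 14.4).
Overdamped: real poles at -4.5, -3.2. τ = -1/pole → τ₁ = 0.2222, τ₂ = 0.3125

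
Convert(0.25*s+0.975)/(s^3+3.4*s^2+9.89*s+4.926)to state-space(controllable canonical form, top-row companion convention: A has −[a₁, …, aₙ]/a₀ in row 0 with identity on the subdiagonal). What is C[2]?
Reachable canonical form: C = numerator coefficients (right-aligned, zero-padded to length n).
num = 0.25*s + 0.975, C = [[0, 0.25, 0.975]].
C[2] = 0.975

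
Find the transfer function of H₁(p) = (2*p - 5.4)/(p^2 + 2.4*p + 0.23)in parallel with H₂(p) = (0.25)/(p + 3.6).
Parallel: H = H₁ + H₂ = (n₁·d₂ + n₂·d₁)/(d₁·d₂).
n₁·d₂ = 2*p^2 + 1.8*p - 19.44. n₂·d₁ = 0.25*p^2 + 0.6*p + 0.0575. Sum = 2.25*p^2 + 2.4*p - 19.3825. d₁·d₂ = p^3 + 6*p^2 + 8.87*p + 0.828.
H(p) = (2.25*p^2 + 2.4*p - 19.3825)/(p^3 + 6*p^2 + 8.87*p + 0.828)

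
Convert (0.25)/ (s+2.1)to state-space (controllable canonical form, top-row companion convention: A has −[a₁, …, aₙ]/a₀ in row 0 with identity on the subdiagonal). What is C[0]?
Reachable canonical form: C = numerator coefficients (right-aligned, zero-padded to length n).
num = 0.25, C = [[0.25]].
C[0] = 0.25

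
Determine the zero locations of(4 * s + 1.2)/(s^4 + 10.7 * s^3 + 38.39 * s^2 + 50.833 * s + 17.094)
Set numerator = 0: 4*s + 1.2 = 0 → Zeros: -0.3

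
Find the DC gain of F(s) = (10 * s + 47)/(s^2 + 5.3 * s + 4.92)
DC gain = F(0) = num(0)/den(0) = 47/4.92 = 9.553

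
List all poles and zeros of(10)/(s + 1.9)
Set denominator = 0: s + 1.9 = 0 → Poles: -1.9
Numerator is a nonzero constant (10) → Zeros: none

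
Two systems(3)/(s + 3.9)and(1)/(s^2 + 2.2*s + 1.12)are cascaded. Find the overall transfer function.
Series: H = H₁ · H₂ = (n₁·n₂)/(d₁·d₂).
Num: n₁·n₂ = 3. Den: d₁·d₂ = s^3 + 6.1*s^2 + 9.7*s + 4.368.
H(s) = (3)/(s^3 + 6.1*s^2 + 9.7*s + 4.368)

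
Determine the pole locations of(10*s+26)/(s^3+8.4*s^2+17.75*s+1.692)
Set denominator = 0: s^3 + 8.4*s^2 + 17.75*s + 1.692 = (s + 4.7)(s + 0.1)(s + 3.6) = 0 → Poles: -0.1, -3.6, -4.7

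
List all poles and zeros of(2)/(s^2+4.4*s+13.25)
Set denominator = 0: s^2 + 4.4*s + 13.25 = 0 → Poles: -2.2 + 2.9j, -2.2 - 2.9j
Numerator is a nonzero constant (2) → Zeros: none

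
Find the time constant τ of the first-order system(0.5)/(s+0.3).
First-order system: τ = -1/pole. Pole = -0.3. τ = -1/(-0.3) = 3.333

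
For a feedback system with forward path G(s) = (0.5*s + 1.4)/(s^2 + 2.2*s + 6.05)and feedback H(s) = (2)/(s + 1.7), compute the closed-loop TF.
Closed-loop T = G/(1+GH).
Numerator: G_num * H_den = 0.5*s^2 + 2.25*s + 2.38.
Denominator: G_den * H_den + G_num * H_num = (s^3 + 3.9*s^2 + 9.79*s + 10.285) + (s + 2.8) = s^3 + 3.9*s^2 + 10.79*s + 13.085.
T(s) = (0.5*s^2 + 2.25*s + 2.38)/(s^3 + 3.9*s^2 + 10.79*s + 13.085)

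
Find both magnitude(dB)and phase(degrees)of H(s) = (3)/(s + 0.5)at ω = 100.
Substitute s = j*100: H(j100) = 0.000149996 - 0.0299993j.
|H| = 20*log₁₀(sqrt(Re²+Im²)) = -30.46 dB.
∠H = atan2(Im, Re) = -89.71°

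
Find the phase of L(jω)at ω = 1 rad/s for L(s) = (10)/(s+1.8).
Substitute s = j*1: L(j1) = 4.24528 - 2.35849j.
∠L(j1) = atan2(Im, Re) = atan2(-2.35849, 4.24528) = -29.05°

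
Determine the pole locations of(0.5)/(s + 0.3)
Set denominator = 0: s + 0.3 = 0 → Poles: -0.3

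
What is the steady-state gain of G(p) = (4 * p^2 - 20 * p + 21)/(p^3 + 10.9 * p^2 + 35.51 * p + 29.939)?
DC gain = G(0) = num(0)/den(0) = 21/29.939 = 0.7014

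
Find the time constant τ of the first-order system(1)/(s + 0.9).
First-order system: τ = -1/pole. Pole = -0.9. τ = -1/(-0.9) = 1.111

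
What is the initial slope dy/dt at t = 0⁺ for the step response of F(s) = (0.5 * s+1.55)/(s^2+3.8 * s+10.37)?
IVT: y'(0⁺) = lim_{s→∞} s²·Y(s) = lim_{s→∞} s·F(s).
deg(num) = 1, deg(den) = 2, relative degree = 1, so s·F(s) → (leading num)/(leading den) = 0.5/1 = 0.5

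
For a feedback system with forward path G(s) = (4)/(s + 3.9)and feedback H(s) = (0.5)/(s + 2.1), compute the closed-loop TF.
Closed-loop T = G/(1+GH).
Numerator: G_num * H_den = 4*s + 8.4.
Denominator: G_den * H_den + G_num * H_num = (s^2 + 6*s + 8.19) + (2) = s^2 + 6*s + 10.19.
T(s) = (4*s + 8.4)/(s^2 + 6*s + 10.19)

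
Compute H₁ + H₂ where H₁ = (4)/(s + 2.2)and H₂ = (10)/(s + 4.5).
Parallel: H = H₁ + H₂ = (n₁·d₂ + n₂·d₁)/(d₁·d₂).
n₁·d₂ = 4*s + 18. n₂·d₁ = 10*s + 22. Sum = 14*s + 40. d₁·d₂ = s^2 + 6.7*s + 9.9.
H(s) = (14*s + 40)/(s^2 + 6.7*s + 9.9)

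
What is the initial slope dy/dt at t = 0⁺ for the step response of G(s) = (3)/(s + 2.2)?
IVT: y'(0⁺) = lim_{s→∞} s²·Y(s) = lim_{s→∞} s·G(s).
deg(num) = 0, deg(den) = 1, relative degree = 1, so s·G(s) → (leading num)/(leading den) = 3/1 = 3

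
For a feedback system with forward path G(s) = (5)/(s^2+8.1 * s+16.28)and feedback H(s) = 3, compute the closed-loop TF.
Closed-loop T = G/(1+GH).
Numerator: G_num * H_den = 5.
Denominator: G_den * H_den + G_num * H_num = (s^2 + 8.1*s + 16.28) + (15) = s^2 + 8.1*s + 31.28.
T(s) = (5)/(s^2 + 8.1*s + 31.28)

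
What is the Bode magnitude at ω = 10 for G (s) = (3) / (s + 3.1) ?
Substitute s = j*10: G(j10) = 0.0848463 - 0.273698j.
|G(j10)| = sqrt(Re² + Im²) = 0.2865.
20*log₁₀(0.2865) = -10.86 dB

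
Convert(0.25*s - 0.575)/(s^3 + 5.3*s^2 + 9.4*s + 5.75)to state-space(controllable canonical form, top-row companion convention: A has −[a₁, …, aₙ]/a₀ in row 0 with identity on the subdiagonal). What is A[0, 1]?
Reachable canonical form for den = s^3 + 5.3*s^2 + 9.4*s + 5.75: top row of A = -[a₁,a₂,...,aₙ]/a₀, ones on the subdiagonal, zeros elsewhere.
A = [[-5.3, -9.4, -5.75], [1, 0, 0], [0, 1, 0]].
A[0,1] = -9.4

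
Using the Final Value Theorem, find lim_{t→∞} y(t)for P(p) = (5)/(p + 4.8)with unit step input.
FVT: lim_{t→∞} y(t) = lim_{p→0} p*Y(p) where Y(p) = P(p)/p.
= lim_{p→0} P(p) = P(0) = num(0)/den(0) = 5/4.8 = 1.042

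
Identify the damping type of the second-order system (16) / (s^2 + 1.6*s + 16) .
Standard form: ωn²/(s²+2ζωn·s+ωn²) gives ωn=4, ζ=0.2.
Underdamped (ζ = 0.2 < 1)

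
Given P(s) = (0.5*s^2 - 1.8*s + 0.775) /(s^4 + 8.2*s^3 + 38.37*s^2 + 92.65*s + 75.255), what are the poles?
Set denominator = 0: s^4 + 8.2*s^3 + 38.37*s^2 + 92.65*s + 75.255 = (s + 2.9)(s + 1.5)(s^2 + 3.8*s + 17.3) = 0 → Poles: -1.5, -1.9 + 3.7j, -1.9 - 3.7j, -2.9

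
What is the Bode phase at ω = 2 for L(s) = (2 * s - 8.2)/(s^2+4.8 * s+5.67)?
Substitute s = j*2: L(j2) = 0.260203 + 0.899431j.
∠L(j2) = atan2(Im, Re) = atan2(0.899431, 0.260203) = 73.86°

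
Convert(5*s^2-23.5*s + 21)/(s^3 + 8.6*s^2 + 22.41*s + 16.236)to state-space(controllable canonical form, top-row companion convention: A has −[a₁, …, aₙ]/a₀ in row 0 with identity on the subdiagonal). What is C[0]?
Reachable canonical form: C = numerator coefficients (right-aligned, zero-padded to length n).
num = 5*s^2 - 23.5*s + 21, C = [[5, -23.5, 21]].
C[0] = 5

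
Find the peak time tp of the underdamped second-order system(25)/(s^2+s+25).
Standard form: ωn²/(s²+2ζωn·s+ωn²) → ωn = 5, ζ = 0.1.
ωd = ωn·√(1-ζ²) = 5·√(1-0.1²) = 4.975.
tp = π/ωd = π/4.975 = 0.6315 s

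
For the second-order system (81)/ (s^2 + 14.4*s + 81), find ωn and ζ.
Standard form: ωn²/(s²+2ζωn·s+ωn²).
const=81=ωn² → ωn=9, s coeff=14.4=2ζωn → ζ=0.8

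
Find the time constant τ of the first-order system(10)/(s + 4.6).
First-order system: τ = -1/pole. Pole = -4.6. τ = -1/(-4.6) = 0.2174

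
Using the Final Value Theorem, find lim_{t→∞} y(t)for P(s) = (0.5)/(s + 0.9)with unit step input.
FVT: lim_{t→∞} y(t) = lim_{s→0} s*Y(s) where Y(s) = P(s)/s.
= lim_{s→0} P(s) = P(0) = num(0)/den(0) = 0.5/0.9 = 0.5556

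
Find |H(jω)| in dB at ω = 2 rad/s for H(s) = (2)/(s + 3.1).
Substitute s = j*2: H(j2) = 0.455547 - 0.293902j.
|H(j2)| = sqrt(Re² + Im²) = 0.5421.
20*log₁₀(0.5421) = -5.32 dB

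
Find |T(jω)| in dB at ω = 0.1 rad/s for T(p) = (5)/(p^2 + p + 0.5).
Substitute p = j*0.1: T(j0.1) = 9.79608 - 1.9992j.
|T(j0.1)| = sqrt(Re² + Im²) = 9.998.
20*log₁₀(9.998) = 20.00 dB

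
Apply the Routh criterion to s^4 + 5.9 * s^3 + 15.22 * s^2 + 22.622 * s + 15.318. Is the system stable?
Routh array:
s^4: [1, 15.22, 15.318]; s^3: [5.9, 22.622]; s^2: [11.3858, 15.318]; s^1: [14.6843]; s^0: [15.318]
First column: [1, 5.9, 11.3858, 14.6843, 15.318]. Sign changes = 0.
Yes, stable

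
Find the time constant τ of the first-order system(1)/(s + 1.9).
First-order system: τ = -1/pole. Pole = -1.9. τ = -1/(-1.9) = 0.5263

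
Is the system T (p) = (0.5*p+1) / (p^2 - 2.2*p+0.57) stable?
Denominator: p^2 - 2.2*p + 0.57 = (p - 1.9)(p - 0.3). Poles: 0.3, 1.9. All Re(p)<0: No (unstable)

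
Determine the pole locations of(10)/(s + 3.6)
Set denominator = 0: s + 3.6 = 0 → Poles: -3.6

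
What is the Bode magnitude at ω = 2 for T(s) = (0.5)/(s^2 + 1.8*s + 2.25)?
Substitute s = j*2: T(j2) = -0.0546107 - 0.112342j.
|T(j2)| = sqrt(Re² + Im²) = 0.1249.
20*log₁₀(0.1249) = -18.07 dB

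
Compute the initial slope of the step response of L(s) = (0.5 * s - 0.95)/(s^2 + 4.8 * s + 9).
IVT: y'(0⁺) = lim_{s→∞} s²·Y(s) = lim_{s→∞} s·L(s).
deg(num) = 1, deg(den) = 2, relative degree = 1, so s·L(s) → (leading num)/(leading den) = 0.5/1 = 0.5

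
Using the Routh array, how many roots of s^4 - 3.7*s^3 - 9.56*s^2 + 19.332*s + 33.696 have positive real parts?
Routh array:
s^4: [1, -9.56, 33.696]; s^3: [-3.7, 19.332]; s^2: [-4.33514, 33.696]; s^1: [-9.42724]; s^0: [33.696]
First column: [1, -3.7, -4.33514, -9.42724, 33.696]. Sign changes = RHP roots = 2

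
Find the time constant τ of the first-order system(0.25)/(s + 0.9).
First-order system: τ = -1/pole. Pole = -0.9. τ = -1/(-0.9) = 1.111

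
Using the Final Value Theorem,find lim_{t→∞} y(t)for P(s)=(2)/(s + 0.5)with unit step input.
FVT: lim_{t→∞} y(t) = lim_{s→0} s*Y(s) where Y(s) = P(s)/s.
= lim_{s→0} P(s) = P(0) = num(0)/den(0) = 2/0.5 = 4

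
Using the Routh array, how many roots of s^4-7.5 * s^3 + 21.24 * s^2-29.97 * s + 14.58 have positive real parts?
Routh array:
s^4: [1, 21.24, 14.58]; s^3: [-7.5, -29.97]; s^2: [17.244, 14.58]; s^1: [-23.6287]; s^0: [14.58]
First column: [1, -7.5, 17.244, -23.6287, 14.58]. Sign changes = RHP roots = 4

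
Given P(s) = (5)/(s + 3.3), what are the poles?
Set denominator = 0: s + 3.3 = 0 → Poles: -3.3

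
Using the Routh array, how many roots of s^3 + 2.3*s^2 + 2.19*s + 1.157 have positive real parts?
Routh array:
s^3: [1, 2.19]; s^2: [2.3, 1.157]; s^1: [1.68696]; s^0: [1.157]
First column: [1, 2.3, 1.68696, 1.157]. Sign changes = RHP roots = 0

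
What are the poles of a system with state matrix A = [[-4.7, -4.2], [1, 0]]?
Eigenvalues solve det(λI - A) = 0.
Characteristic polynomial: λ^2 + 4.7*λ + 4.2 = 0.
Factor: (λ + 3.5)(λ + 1.2) = 0.
Roots: -1.2, -3.5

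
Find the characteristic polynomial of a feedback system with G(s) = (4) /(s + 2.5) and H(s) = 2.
Characteristic poly = G_den * H_den + G_num * H_num = (s + 2.5) + (8) = s + 10.5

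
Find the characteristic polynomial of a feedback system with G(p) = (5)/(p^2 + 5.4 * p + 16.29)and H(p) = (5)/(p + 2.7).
Characteristic poly = G_den * H_den + G_num * H_num = (p^3 + 8.1*p^2 + 30.87*p + 43.983) + (25) = p^3 + 8.1*p^2 + 30.87*p + 68.983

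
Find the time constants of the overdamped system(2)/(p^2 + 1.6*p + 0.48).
Overdamped: real poles at -1.2, -0.4. τ = -1/pole → τ₁ = 0.8333, τ₂ = 2.5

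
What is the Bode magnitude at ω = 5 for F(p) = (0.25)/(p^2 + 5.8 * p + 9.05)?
Substitute p = j*5: F(j5) = -0.00364021 - 0.00661857j.
|F(j5)| = sqrt(Re² + Im²) = 0.007554.
20*log₁₀(0.007554) = -42.44 dB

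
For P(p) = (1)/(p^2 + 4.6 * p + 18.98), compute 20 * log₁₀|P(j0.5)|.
Substitute p = j*0.5: P(j0.5) = 0.0525972 - 0.00645881j.
|P(j0.5)| = sqrt(Re² + Im²) = 0.05299.
20*log₁₀(0.05299) = -25.52 dB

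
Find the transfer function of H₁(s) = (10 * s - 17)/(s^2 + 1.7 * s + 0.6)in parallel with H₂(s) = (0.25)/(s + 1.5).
Parallel: H = H₁ + H₂ = (n₁·d₂ + n₂·d₁)/(d₁·d₂).
n₁·d₂ = 10*s^2 - 2*s - 25.5. n₂·d₁ = 0.25*s^2 + 0.425*s + 0.15. Sum = 10.25*s^2 - 1.575*s - 25.35. d₁·d₂ = s^3 + 3.2*s^2 + 3.15*s + 0.9.
H(s) = (10.25*s^2 - 1.575*s - 25.35)/(s^3 + 3.2*s^2 + 3.15*s + 0.9)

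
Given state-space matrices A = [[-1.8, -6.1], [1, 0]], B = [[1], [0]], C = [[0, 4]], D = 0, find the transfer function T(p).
T(p) = C(pI - A)⁻¹B + D.
Characteristic polynomial det(pI - A) = p^2 + 1.8*p + 6.1.
Numerator from C·adj(pI-A)·B + D·det(pI-A) = 4.
T(p) = (4)/(p^2 + 1.8*p + 6.1)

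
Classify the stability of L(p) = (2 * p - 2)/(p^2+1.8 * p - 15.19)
Denominator: p^2 + 1.8*p - 15.19 = (p - 3.1)(p + 4.9). Poles: -4.9, 3.1. Unstable (1 pole(s) in RHP)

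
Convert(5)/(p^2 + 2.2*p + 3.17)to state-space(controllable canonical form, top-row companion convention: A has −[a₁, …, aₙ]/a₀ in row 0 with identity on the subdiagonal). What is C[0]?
Reachable canonical form: C = numerator coefficients (right-aligned, zero-padded to length n).
num = 5, C = [[0, 5]].
C[0] = 0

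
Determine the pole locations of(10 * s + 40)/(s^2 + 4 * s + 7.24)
Set denominator = 0: s^2 + 4*s + 7.24 = 0 → Poles: -2 + 1.8j, -2 - 1.8j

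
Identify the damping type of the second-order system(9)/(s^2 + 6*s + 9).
Standard form: ωn²/(s²+2ζωn·s+ωn²) gives ωn=3, ζ=1.
Critically damped (ζ = 1)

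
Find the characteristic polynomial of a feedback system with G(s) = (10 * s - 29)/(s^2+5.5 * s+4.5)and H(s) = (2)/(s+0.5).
Characteristic poly = G_den * H_den + G_num * H_num = (s^3 + 6*s^2 + 7.25*s + 2.25) + (20*s - 58) = s^3 + 6*s^2 + 27.25*s - 55.75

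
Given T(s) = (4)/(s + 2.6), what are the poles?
Set denominator = 0: s + 2.6 = 0 → Poles: -2.6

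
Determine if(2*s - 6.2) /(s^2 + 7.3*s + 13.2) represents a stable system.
Denominator: s^2 + 7.3*s + 13.2 = (s + 3.3)(s + 4). Poles: -3.3, -4. All Re(p)<0: Yes (stable)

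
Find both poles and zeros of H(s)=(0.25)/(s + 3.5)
Set denominator = 0: s + 3.5 = 0 → Poles: -3.5
Numerator is a nonzero constant (0.25) → Zeros: none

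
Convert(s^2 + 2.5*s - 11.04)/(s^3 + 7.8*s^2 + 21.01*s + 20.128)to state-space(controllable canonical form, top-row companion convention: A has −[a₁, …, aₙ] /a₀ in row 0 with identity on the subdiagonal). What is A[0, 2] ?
Reachable canonical form for den = s^3 + 7.8*s^2 + 21.01*s + 20.128: top row of A = -[a₁,a₂,...,aₙ]/a₀, ones on the subdiagonal, zeros elsewhere.
A = [[-7.8, -21.01, -20.128], [1, 0, 0], [0, 1, 0]].
A[0,2] = -20.128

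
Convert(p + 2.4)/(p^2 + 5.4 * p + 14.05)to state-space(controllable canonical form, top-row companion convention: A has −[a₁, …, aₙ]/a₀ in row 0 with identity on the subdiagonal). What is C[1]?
Reachable canonical form: C = numerator coefficients (right-aligned, zero-padded to length n).
num = p + 2.4, C = [[1, 2.4]].
C[1] = 2.4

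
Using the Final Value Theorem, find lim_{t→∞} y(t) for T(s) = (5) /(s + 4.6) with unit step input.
FVT: lim_{t→∞} y(t) = lim_{s→0} s*Y(s) where Y(s) = T(s)/s.
= lim_{s→0} T(s) = T(0) = num(0)/den(0) = 5/4.6 = 1.087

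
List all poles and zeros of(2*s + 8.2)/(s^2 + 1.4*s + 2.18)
Set denominator = 0: s^2 + 1.4*s + 2.18 = 0 → Poles: -0.7 + 1.3j, -0.7 - 1.3j
Set numerator = 0: 2*s + 8.2 = 0 → Zeros: -4.1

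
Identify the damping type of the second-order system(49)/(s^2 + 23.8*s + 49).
Standard form: ωn²/(s²+2ζωn·s+ωn²) gives ωn=7, ζ=1.7.
Overdamped (ζ = 1.7 > 1)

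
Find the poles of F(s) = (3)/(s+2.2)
Set denominator = 0: s + 2.2 = 0 → Poles: -2.2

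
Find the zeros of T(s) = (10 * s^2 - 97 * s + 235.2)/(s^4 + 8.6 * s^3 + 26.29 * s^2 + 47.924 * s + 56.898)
Set numerator = 0: 10*s^2 - 97*s + 235.2 = 10*(s - 4.9)(s - 4.8) = 0 → Zeros: 4.8, 4.9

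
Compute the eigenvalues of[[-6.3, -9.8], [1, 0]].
Eigenvalues solve det(λI - A) = 0.
Characteristic polynomial: λ^2 + 6.3*λ + 9.8 = 0.
Factor: (λ + 3.5)(λ + 2.8) = 0.
Roots: -2.8, -3.5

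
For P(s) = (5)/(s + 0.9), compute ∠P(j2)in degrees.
Substitute s = j*2: P(j2) = 0.935551 - 2.079j.
∠P(j2) = atan2(Im, Re) = atan2(-2.079, 0.935551) = -65.77°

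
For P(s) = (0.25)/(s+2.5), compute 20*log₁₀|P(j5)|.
Substitute s = j*5: P(j5) = 0.02 - 0.04j.
|P(j5)| = sqrt(Re² + Im²) = 0.04472.
20*log₁₀(0.04472) = -26.99 dB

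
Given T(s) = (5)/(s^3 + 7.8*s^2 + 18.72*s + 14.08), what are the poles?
Set denominator = 0: s^3 + 7.8*s^2 + 18.72*s + 14.08 = (s + 1.6)(s + 2.2)(s + 4) = 0 → Poles: -1.6, -2.2, -4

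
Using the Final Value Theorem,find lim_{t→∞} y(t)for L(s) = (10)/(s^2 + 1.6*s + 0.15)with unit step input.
FVT: lim_{t→∞} y(t) = lim_{s→0} s*Y(s) where Y(s) = L(s)/s.
= lim_{s→0} L(s) = L(0) = num(0)/den(0) = 10/0.15 = 66.67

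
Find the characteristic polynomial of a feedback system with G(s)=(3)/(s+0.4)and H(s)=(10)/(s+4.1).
Characteristic poly = G_den * H_den + G_num * H_num = (s^2 + 4.5*s + 1.64) + (30) = s^2 + 4.5*s + 31.64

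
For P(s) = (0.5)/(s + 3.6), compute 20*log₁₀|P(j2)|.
Substitute s = j*2: P(j2) = 0.106132 - 0.0589623j.
|P(j2)| = sqrt(Re² + Im²) = 0.1214.
20*log₁₀(0.1214) = -18.31 dB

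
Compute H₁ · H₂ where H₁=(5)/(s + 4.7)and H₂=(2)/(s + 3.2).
Series: H = H₁ · H₂ = (n₁·n₂)/(d₁·d₂).
Num: n₁·n₂ = 10. Den: d₁·d₂ = s^2 + 7.9*s + 15.04.
H(s) = (10)/(s^2 + 7.9*s + 15.04)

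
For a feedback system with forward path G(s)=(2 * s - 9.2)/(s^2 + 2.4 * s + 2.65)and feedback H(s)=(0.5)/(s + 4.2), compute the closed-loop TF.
Closed-loop T = G/(1+GH).
Numerator: G_num * H_den = 2*s^2 - 0.8*s - 38.64.
Denominator: G_den * H_den + G_num * H_num = (s^3 + 6.6*s^2 + 12.73*s + 11.13) + (s - 4.6) = s^3 + 6.6*s^2 + 13.73*s + 6.53.
T(s) = (2*s^2 - 0.8*s - 38.64)/(s^3 + 6.6*s^2 + 13.73*s + 6.53)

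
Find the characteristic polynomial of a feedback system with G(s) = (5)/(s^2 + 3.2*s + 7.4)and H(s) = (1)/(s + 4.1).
Characteristic poly = G_den * H_den + G_num * H_num = (s^3 + 7.3*s^2 + 20.52*s + 30.34) + (5) = s^3 + 7.3*s^2 + 20.52*s + 35.34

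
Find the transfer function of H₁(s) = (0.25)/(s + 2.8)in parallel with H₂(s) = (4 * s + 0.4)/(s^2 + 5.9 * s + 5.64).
Parallel: H = H₁ + H₂ = (n₁·d₂ + n₂·d₁)/(d₁·d₂).
n₁·d₂ = 0.25*s^2 + 1.475*s + 1.41. n₂·d₁ = 4*s^2 + 11.6*s + 1.12. Sum = 4.25*s^2 + 13.075*s + 2.53. d₁·d₂ = s^3 + 8.7*s^2 + 22.16*s + 15.792.
H(s) = (4.25*s^2 + 13.075*s + 2.53)/(s^3 + 8.7*s^2 + 22.16*s + 15.792)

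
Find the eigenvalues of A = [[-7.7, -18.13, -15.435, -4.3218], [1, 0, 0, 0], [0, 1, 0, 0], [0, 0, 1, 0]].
Eigenvalues solve det(λI - A) = 0.
Characteristic polynomial: λ^4 + 7.7*λ^3 + 18.13*λ^2 + 15.435*λ + 4.3218 = 0.
Factor: (λ + 2.1)(λ + 0.7)(λ + 4.2)(λ + 0.7) = 0.
Roots: -0.7, -0.7, -2.1, -4.2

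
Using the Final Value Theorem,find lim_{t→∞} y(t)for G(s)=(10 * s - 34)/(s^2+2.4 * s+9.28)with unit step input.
FVT: lim_{t→∞} y(t) = lim_{s→0} s*Y(s) where Y(s) = G(s)/s.
= lim_{s→0} G(s) = G(0) = num(0)/den(0) = -34/9.28 = -3.664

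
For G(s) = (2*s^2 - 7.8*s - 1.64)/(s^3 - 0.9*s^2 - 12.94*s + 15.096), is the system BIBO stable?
Denominator: s^3 - 0.9*s^2 - 12.94*s + 15.096 = (s - 3.4)(s + 3.7)(s - 1.2). Poles: -3.7, 1.2, 3.4. All Re(p)<0: No (unstable)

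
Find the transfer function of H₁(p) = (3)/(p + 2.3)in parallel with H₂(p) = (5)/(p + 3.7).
Parallel: H = H₁ + H₂ = (n₁·d₂ + n₂·d₁)/(d₁·d₂).
n₁·d₂ = 3*p + 11.1. n₂·d₁ = 5*p + 11.5. Sum = 8*p + 22.6. d₁·d₂ = p^2 + 6*p + 8.51.
H(p) = (8*p + 22.6)/(p^2 + 6*p + 8.51)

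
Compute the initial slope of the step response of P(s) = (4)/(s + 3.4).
IVT: y'(0⁺) = lim_{s→∞} s²·Y(s) = lim_{s→∞} s·P(s).
deg(num) = 0, deg(den) = 1, relative degree = 1, so s·P(s) → (leading num)/(leading den) = 4/1 = 4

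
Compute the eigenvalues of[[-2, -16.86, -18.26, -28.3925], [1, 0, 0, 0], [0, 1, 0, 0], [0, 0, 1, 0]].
Eigenvalues solve det(λI - A) = 0.
Characteristic polynomial: λ^4 + 2*λ^3 + 16.86*λ^2 + 18.26*λ + 28.3925 = 0.
Factor: (λ^2 + 1.2*λ + 2.05)(λ^2 + 0.8*λ + 13.85) = 0.
Roots: -0.4 + 3.7j, -0.4 - 3.7j, -0.6 + 1.3j, -0.6 - 1.3j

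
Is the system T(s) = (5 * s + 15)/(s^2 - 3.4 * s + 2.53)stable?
Denominator: s^2 - 3.4*s + 2.53 = (s - 2.3)(s - 1.1). Poles: 1.1, 2.3. All Re(p)<0: No (unstable)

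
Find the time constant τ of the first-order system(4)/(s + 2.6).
First-order system: τ = -1/pole. Pole = -2.6. τ = -1/(-2.6) = 0.3846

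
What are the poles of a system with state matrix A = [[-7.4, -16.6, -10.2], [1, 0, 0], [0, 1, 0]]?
Eigenvalues solve det(λI - A) = 0.
Characteristic polynomial: λ^3 + 7.4*λ^2 + 16.6*λ + 10.2 = 0.
Factor: (λ + 3.4)(λ + 1)(λ + 3) = 0.
Roots: -1, -3, -3.4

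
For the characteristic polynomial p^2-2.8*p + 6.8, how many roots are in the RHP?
Poles: 1.4 + 2.2j, 1.4 - 2.2j. RHP poles (Re>0): 2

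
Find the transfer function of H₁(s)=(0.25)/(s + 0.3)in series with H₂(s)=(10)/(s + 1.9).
Series: H = H₁ · H₂ = (n₁·n₂)/(d₁·d₂).
Num: n₁·n₂ = 2.5. Den: d₁·d₂ = s^2 + 2.2*s + 0.57.
H(s) = (2.5)/(s^2 + 2.2*s + 0.57)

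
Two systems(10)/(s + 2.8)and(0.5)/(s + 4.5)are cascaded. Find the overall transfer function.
Series: H = H₁ · H₂ = (n₁·n₂)/(d₁·d₂).
Num: n₁·n₂ = 5. Den: d₁·d₂ = s^2 + 7.3*s + 12.6.
H(s) = (5)/(s^2 + 7.3*s + 12.6)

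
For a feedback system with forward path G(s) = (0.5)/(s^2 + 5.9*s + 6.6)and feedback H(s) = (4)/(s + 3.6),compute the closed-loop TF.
Closed-loop T = G/(1+GH).
Numerator: G_num * H_den = 0.5*s + 1.8.
Denominator: G_den * H_den + G_num * H_num = (s^3 + 9.5*s^2 + 27.84*s + 23.76) + (2) = s^3 + 9.5*s^2 + 27.84*s + 25.76.
T(s) = (0.5*s + 1.8)/(s^3 + 9.5*s^2 + 27.84*s + 25.76)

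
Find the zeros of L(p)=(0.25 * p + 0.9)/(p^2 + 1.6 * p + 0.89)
Set numerator = 0: 0.25*p + 0.9 = 0 → Zeros: -3.6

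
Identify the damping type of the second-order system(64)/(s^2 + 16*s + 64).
Standard form: ωn²/(s²+2ζωn·s+ωn²) gives ωn=8, ζ=1.
Critically damped (ζ = 1)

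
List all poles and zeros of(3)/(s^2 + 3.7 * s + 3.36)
Set denominator = 0: s^2 + 3.7*s + 3.36 = (s + 2.1)(s + 1.6) = 0 → Poles: -1.6, -2.1
Numerator is a nonzero constant (3) → Zeros: none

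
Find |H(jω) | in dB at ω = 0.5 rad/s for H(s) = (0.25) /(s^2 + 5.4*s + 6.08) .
Substitute s = j*0.5: H(j0.5) = 0.0353086 - 0.0163522j.
|H(j0.5)| = sqrt(Re² + Im²) = 0.03891.
20*log₁₀(0.03891) = -28.20 dB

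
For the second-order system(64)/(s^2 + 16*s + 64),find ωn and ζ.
Standard form: ωn²/(s²+2ζωn·s+ωn²).
const=64=ωn² → ωn=8, s coeff=16=2ζωn → ζ=1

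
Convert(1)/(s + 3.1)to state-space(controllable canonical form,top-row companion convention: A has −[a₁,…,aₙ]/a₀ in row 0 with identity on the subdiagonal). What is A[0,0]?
Reachable canonical form for den = s + 3.1: top row of A = -[a₁,a₂,...,aₙ]/a₀, ones on the subdiagonal, zeros elsewhere.
A = [[-3.1]].
A[0,0] = -3.1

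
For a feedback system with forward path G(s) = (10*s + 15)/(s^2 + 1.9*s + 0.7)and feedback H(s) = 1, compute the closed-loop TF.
Closed-loop T = G/(1+GH).
Numerator: G_num * H_den = 10*s + 15.
Denominator: G_den * H_den + G_num * H_num = (s^2 + 1.9*s + 0.7) + (10*s + 15) = s^2 + 11.9*s + 15.7.
T(s) = (10*s + 15)/(s^2 + 11.9*s + 15.7)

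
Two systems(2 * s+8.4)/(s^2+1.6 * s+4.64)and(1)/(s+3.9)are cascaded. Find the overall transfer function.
Series: H = H₁ · H₂ = (n₁·n₂)/(d₁·d₂).
Num: n₁·n₂ = 2*s + 8.4. Den: d₁·d₂ = s^3 + 5.5*s^2 + 10.88*s + 18.096.
H(s) = (2*s + 8.4)/(s^3 + 5.5*s^2 + 10.88*s + 18.096)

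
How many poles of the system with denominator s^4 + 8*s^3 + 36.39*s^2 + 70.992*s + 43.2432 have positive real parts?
s^4 + 8*s^3 + 36.39*s^2 + 70.992*s + 43.2432 = (s + 1.1)(s + 2.1)(s^2 + 4.8*s + 18.72). Poles: -1.1, -2.1, -2.4 + 3.6j, -2.4 - 3.6j. RHP poles (Re>0): 0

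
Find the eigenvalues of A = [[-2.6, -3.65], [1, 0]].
Eigenvalues solve det(λI - A) = 0.
Characteristic polynomial: λ^2 + 2.6*λ + 3.65 = 0.
Roots: -1.3 + 1.4j, -1.3 - 1.4j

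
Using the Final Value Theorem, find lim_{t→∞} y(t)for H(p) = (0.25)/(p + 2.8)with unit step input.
FVT: lim_{t→∞} y(t) = lim_{p→0} p*Y(p) where Y(p) = H(p)/p.
= lim_{p→0} H(p) = H(0) = num(0)/den(0) = 0.25/2.8 = 0.08929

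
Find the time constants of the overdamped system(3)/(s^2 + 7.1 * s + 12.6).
Overdamped: real poles at -3.6, -3.5. τ = -1/pole → τ₁ = 0.2778, τ₂ = 0.2857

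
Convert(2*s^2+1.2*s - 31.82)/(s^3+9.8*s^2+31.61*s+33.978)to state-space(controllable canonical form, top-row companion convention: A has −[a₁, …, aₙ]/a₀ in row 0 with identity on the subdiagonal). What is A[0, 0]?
Reachable canonical form for den = s^3 + 9.8*s^2 + 31.61*s + 33.978: top row of A = -[a₁,a₂,...,aₙ]/a₀, ones on the subdiagonal, zeros elsewhere.
A = [[-9.8, -31.61, -33.978], [1, 0, 0], [0, 1, 0]].
A[0,0] = -9.8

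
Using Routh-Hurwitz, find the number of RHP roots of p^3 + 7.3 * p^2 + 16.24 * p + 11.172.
Routh array:
p^3: [1, 16.24]; p^2: [7.3, 11.172]; p^1: [14.7096]; p^0: [11.172]
First column: [1, 7.3, 14.7096, 11.172]. Sign changes = RHP roots = 0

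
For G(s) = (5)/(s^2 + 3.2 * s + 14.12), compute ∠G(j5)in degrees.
Substitute s = j*5: G(j5) = -0.145309 - 0.21369j.
∠G(j5) = atan2(Im, Re) = atan2(-0.21369, -0.145309) = -124.22°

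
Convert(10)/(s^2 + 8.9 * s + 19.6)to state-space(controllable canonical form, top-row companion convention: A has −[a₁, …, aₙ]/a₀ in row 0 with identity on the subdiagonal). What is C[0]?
Reachable canonical form: C = numerator coefficients (right-aligned, zero-padded to length n).
num = 10, C = [[0, 10]].
C[0] = 0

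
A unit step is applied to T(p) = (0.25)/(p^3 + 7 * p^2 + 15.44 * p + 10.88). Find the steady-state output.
FVT: lim_{t→∞} y(t) = lim_{p→0} p*Y(p) where Y(p) = T(p)/p.
= lim_{p→0} T(p) = T(0) = num(0)/den(0) = 0.25/10.88 = 0.02298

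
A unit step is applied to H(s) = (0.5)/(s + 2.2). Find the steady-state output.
FVT: lim_{t→∞} y(t) = lim_{s→0} s*Y(s) where Y(s) = H(s)/s.
= lim_{s→0} H(s) = H(0) = num(0)/den(0) = 0.5/2.2 = 0.2273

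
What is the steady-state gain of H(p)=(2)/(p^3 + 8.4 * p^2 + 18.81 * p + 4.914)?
DC gain = H(0) = num(0)/den(0) = 2/4.914 = 0.407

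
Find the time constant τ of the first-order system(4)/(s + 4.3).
First-order system: τ = -1/pole. Pole = -4.3. τ = -1/(-4.3) = 0.2326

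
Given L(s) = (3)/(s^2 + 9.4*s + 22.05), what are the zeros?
Numerator is a nonzero constant (3) → Zeros: none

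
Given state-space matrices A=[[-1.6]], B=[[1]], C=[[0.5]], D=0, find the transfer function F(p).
F(p) = C(pI - A)⁻¹B + D.
Characteristic polynomial det(pI - A) = p + 1.6.
Numerator from C·adj(pI-A)·B + D·det(pI-A) = 0.5.
F(p) = (0.5)/(p + 1.6)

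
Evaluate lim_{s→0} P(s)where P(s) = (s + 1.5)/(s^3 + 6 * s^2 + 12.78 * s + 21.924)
DC gain = P(0) = num(0)/den(0) = 1.5/21.924 = 0.06842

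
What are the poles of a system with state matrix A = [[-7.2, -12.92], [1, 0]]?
Eigenvalues solve det(λI - A) = 0.
Characteristic polynomial: λ^2 + 7.2*λ + 12.92 = 0.
Factor: (λ + 3.4)(λ + 3.8) = 0.
Roots: -3.4, -3.8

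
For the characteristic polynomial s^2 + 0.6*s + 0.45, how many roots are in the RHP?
Poles: -0.3 + 0.6j, -0.3 - 0.6j. RHP poles (Re>0): 0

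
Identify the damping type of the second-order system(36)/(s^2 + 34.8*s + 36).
Standard form: ωn²/(s²+2ζωn·s+ωn²) gives ωn=6, ζ=2.9.
Overdamped (ζ = 2.9 > 1)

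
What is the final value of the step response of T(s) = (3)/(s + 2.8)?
FVT: lim_{t→∞} y(t) = lim_{s→0} s*Y(s) where Y(s) = T(s)/s.
= lim_{s→0} T(s) = T(0) = num(0)/den(0) = 3/2.8 = 1.071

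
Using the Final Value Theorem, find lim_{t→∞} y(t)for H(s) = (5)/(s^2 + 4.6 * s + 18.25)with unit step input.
FVT: lim_{t→∞} y(t) = lim_{s→0} s*Y(s) where Y(s) = H(s)/s.
= lim_{s→0} H(s) = H(0) = num(0)/den(0) = 5/18.25 = 0.274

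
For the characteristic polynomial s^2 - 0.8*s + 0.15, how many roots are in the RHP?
s^2 - 0.8*s + 0.15 = (s - 0.5)(s - 0.3). Poles: 0.3, 0.5. RHP poles (Re>0): 2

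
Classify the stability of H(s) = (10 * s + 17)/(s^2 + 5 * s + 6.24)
Denominator: s^2 + 5*s + 6.24 = (s + 2.6)(s + 2.4). Poles: -2.4, -2.6. Stable (all poles in LHP)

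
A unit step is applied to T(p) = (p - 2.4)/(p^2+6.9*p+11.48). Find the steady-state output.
FVT: lim_{t→∞} y(t) = lim_{p→0} p*Y(p) where Y(p) = T(p)/p.
= lim_{p→0} T(p) = T(0) = num(0)/den(0) = -2.4/11.48 = -0.2091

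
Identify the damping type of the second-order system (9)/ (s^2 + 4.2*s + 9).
Standard form: ωn²/(s²+2ζωn·s+ωn²) gives ωn=3, ζ=0.7.
Underdamped (ζ = 0.7 < 1)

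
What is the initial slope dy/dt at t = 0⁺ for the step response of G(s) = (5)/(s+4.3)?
IVT: y'(0⁺) = lim_{s→∞} s²·Y(s) = lim_{s→∞} s·G(s).
deg(num) = 0, deg(den) = 1, relative degree = 1, so s·G(s) → (leading num)/(leading den) = 5/1 = 5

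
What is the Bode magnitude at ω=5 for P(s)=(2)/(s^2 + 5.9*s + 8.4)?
Substitute s = j*5: P(j5) = -0.0289751 - 0.051492j.
|P(j5)| = sqrt(Re² + Im²) = 0.05908.
20*log₁₀(0.05908) = -24.57 dB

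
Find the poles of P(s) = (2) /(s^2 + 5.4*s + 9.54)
Set denominator = 0: s^2 + 5.4*s + 9.54 = 0 → Poles: -2.7 + 1.5j, -2.7 - 1.5j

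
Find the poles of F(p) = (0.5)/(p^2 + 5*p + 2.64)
Set denominator = 0: p^2 + 5*p + 2.64 = (p + 0.6)(p + 4.4) = 0 → Poles: -0.6, -4.4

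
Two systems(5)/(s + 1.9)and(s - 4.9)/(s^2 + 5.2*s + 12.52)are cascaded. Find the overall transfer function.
Series: H = H₁ · H₂ = (n₁·n₂)/(d₁·d₂).
Num: n₁·n₂ = 5*s - 24.5. Den: d₁·d₂ = s^3 + 7.1*s^2 + 22.4*s + 23.788.
H(s) = (5*s - 24.5)/(s^3 + 7.1*s^2 + 22.4*s + 23.788)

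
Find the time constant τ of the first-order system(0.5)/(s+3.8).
First-order system: τ = -1/pole. Pole = -3.8. τ = -1/(-3.8) = 0.2632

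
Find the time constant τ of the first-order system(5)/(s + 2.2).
First-order system: τ = -1/pole. Pole = -2.2. τ = -1/(-2.2) = 0.4545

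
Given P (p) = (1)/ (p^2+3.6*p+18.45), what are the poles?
Set denominator = 0: p^2 + 3.6*p + 18.45 = 0 → Poles: -1.8 + 3.9j, -1.8 - 3.9j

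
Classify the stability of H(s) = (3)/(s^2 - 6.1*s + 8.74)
Denominator: s^2 - 6.1*s + 8.74 = (s - 3.8)(s - 2.3). Poles: 2.3, 3.8. Unstable (2 pole(s) in RHP)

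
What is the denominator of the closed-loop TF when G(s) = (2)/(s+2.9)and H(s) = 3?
Characteristic poly = G_den * H_den + G_num * H_num = (s + 2.9) + (6) = s + 8.9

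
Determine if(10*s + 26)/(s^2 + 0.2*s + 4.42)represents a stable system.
Denominator: s^2 + 0.2*s + 4.42. Poles: -0.1 + 2.1j, -0.1 - 2.1j. All Re(p)<0: Yes (stable)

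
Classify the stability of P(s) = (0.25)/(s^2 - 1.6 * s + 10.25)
Denominator: s^2 - 1.6*s + 10.25. Poles: 0.8 + 3.1j, 0.8 - 3.1j. Unstable (2 pole(s) in RHP)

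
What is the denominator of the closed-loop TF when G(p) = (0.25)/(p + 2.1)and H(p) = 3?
Characteristic poly = G_den * H_den + G_num * H_num = (p + 2.1) + (0.75) = p + 2.85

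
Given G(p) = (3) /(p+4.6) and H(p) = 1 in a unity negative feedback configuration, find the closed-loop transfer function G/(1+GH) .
Closed-loop T = G/(1+GH).
Numerator: G_num * H_den = 3.
Denominator: G_den * H_den + G_num * H_num = (p + 4.6) + (3) = p + 7.6.
T(p) = (3)/(p + 7.6)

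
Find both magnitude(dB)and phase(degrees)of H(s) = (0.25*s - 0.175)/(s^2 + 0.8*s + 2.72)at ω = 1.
Substitute s = j*1: H(j1) = -0.028068 + 0.158404j.
|H| = 20*log₁₀(sqrt(Re²+Im²)) = -15.87 dB.
∠H = atan2(Im, Re) = 100.05°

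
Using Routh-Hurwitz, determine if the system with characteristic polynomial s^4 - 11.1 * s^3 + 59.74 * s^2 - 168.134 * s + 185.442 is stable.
Routh array:
s^4: [1, 59.74, 185.442]; s^3: [-11.1, -168.134]; s^2: [44.5928, 185.442]; s^1: [-121.974]; s^0: [185.442]
First column: [1, -11.1, 44.5928, -121.974, 185.442]. Sign changes = 4.
No, unstable (4 RHP root(s))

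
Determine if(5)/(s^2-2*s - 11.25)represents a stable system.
Denominator: s^2 - 2*s - 11.25 = (s - 4.5)(s + 2.5). Poles: -2.5, 4.5. All Re(p)<0: No (unstable)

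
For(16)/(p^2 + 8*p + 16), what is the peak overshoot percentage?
Standard form: ωn²/(p²+2ζωn·p+ωn²) → ωn = 4, ζ = 1.
ζ ≥ 1, so the response is non-oscillatory: peak overshoot = 0%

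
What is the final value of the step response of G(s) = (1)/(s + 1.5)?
FVT: lim_{t→∞} y(t) = lim_{s→0} s*Y(s) where Y(s) = G(s)/s.
= lim_{s→0} G(s) = G(0) = num(0)/den(0) = 1/1.5 = 0.6667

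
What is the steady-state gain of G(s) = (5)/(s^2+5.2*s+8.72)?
DC gain = G(0) = num(0)/den(0) = 5/8.72 = 0.5734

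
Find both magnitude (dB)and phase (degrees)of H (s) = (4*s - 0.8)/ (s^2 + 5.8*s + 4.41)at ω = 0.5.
Substitute s = j*0.5: H(j0.5) = 0.0961284 + 0.413757j.
|H| = 20*log₁₀(sqrt(Re²+Im²)) = -7.44 dB.
∠H = atan2(Im, Re) = 76.92°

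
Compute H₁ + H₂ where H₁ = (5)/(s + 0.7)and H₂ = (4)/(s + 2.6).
Parallel: H = H₁ + H₂ = (n₁·d₂ + n₂·d₁)/(d₁·d₂).
n₁·d₂ = 5*s + 13. n₂·d₁ = 4*s + 2.8. Sum = 9*s + 15.8. d₁·d₂ = s^2 + 3.3*s + 1.82.
H(s) = (9*s + 15.8)/(s^2 + 3.3*s + 1.82)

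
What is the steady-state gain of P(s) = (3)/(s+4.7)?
DC gain = P(0) = num(0)/den(0) = 3/4.7 = 0.6383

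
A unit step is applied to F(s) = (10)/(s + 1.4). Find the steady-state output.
FVT: lim_{t→∞} y(t) = lim_{s→0} s*Y(s) where Y(s) = F(s)/s.
= lim_{s→0} F(s) = F(0) = num(0)/den(0) = 10/1.4 = 7.143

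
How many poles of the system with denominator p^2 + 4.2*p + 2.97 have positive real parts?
p^2 + 4.2*p + 2.97 = (p + 0.9)(p + 3.3). Poles: -0.9, -3.3. RHP poles (Re>0): 0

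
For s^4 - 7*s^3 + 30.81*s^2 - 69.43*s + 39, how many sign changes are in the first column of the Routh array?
Routh array:
s^4: [1, 30.81, 39]; s^3: [-7, -69.43]; s^2: [20.8914, 39]; s^1: [-56.3624]; s^0: [39]
First column: [1, -7, 20.8914, -56.3624, 39]. Sign changes = 4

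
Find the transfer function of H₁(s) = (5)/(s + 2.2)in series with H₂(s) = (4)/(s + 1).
Series: H = H₁ · H₂ = (n₁·n₂)/(d₁·d₂).
Num: n₁·n₂ = 20. Den: d₁·d₂ = s^2 + 3.2*s + 2.2.
H(s) = (20)/(s^2 + 3.2*s + 2.2)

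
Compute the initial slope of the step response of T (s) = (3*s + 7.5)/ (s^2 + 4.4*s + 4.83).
IVT: y'(0⁺) = lim_{s→∞} s²·Y(s) = lim_{s→∞} s·T(s).
deg(num) = 1, deg(den) = 2, relative degree = 1, so s·T(s) → (leading num)/(leading den) = 3/1 = 3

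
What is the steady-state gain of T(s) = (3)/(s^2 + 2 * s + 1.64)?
DC gain = T(0) = num(0)/den(0) = 3/1.64 = 1.829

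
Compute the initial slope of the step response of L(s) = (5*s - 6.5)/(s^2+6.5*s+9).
IVT: y'(0⁺) = lim_{s→∞} s²·Y(s) = lim_{s→∞} s·L(s).
deg(num) = 1, deg(den) = 2, relative degree = 1, so s·L(s) → (leading num)/(leading den) = 5/1 = 5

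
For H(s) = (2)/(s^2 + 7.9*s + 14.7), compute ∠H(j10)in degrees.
Substitute s = j*10: H(j10) = -0.0126211 - 0.0116889j.
∠H(j10) = atan2(Im, Re) = atan2(-0.0116889, -0.0126211) = -137.20°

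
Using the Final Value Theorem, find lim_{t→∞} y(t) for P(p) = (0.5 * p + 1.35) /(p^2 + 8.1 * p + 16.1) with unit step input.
FVT: lim_{t→∞} y(t) = lim_{p→0} p*Y(p) where Y(p) = P(p)/p.
= lim_{p→0} P(p) = P(0) = num(0)/den(0) = 1.35/16.1 = 0.08385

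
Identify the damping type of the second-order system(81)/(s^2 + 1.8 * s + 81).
Standard form: ωn²/(s²+2ζωn·s+ωn²) gives ωn=9, ζ=0.1.
Underdamped (ζ = 0.1 < 1)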